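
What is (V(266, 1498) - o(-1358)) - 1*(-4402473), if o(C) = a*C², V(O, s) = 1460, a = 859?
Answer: -1579732943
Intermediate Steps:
o(C) = 859*C²
(V(266, 1498) - o(-1358)) - 1*(-4402473) = (1460 - 859*(-1358)²) - 1*(-4402473) = (1460 - 859*1844164) + 4402473 = (1460 - 1*1584136876) + 4402473 = (1460 - 1584136876) + 4402473 = -1584135416 + 4402473 = -1579732943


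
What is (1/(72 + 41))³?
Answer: 1/1442897 ≈ 6.9305e-7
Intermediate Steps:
(1/(72 + 41))³ = (1/113)³ = 1/1442897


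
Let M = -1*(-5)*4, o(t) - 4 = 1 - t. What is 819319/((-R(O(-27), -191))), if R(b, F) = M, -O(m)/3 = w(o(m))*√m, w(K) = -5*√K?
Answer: -819319/20 ≈ -40966.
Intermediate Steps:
o(t) = 5 - t (o(t) = 4 + (1 - t) = 5 - t)
O(m) = 15*√m*√(5 - m) (O(m) = -3*(-5*√(5 - m))*√m = -(-15)*√m*√(5 - m) = 15*√m*√(5 - m))
M = 20 (M = 5*4 = 20)
R(b, F) = 20
819319/((-R(O(-27), -191))) = 819319/((-1*20)) = 819319/(-20) = 819319*(-1/20) = -819319/20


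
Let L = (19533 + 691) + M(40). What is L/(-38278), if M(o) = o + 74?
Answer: -10169/19139 ≈ -0.53132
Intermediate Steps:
M(o) = 74 + o
L = 20338 (L = (19533 + 691) + (74 + 40) = 20224 + 114 = 20338)
L/(-38278) = 20338/(-38278) = 20338*(-1/38278) = -10169/19139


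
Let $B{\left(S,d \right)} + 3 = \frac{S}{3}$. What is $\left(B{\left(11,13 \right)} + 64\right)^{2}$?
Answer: $\frac{37636}{9} \approx 4181.8$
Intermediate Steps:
$B{\left(S,d \right)} = -3 + \frac{S}{3}$
$\left(B{\left(11,13 \right)} + 64\right)^{2} = \left(\left(-3 + \frac{1}{3} \cdot 11\right) + 64\right)^{2} = \left(\left(-3 + \frac{11}{3}\right) + 64\right)^{2} = \left(\frac{2}{3} + 64\right)^{2} = \left(\frac{194}{3}\right)^{2} = \frac{37636}{9}$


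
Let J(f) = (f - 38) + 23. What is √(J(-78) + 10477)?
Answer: 4*√649 ≈ 101.90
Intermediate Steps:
J(f) = -15 + f (J(f) = (-38 + f) + 23 = -15 + f)
√(J(-78) + 10477) = √((-15 - 78) + 10477) = √(-93 + 10477) = √10384 = 4*√649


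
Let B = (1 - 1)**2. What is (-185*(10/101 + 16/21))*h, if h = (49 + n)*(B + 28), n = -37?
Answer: -5404960/101 ≈ -53514.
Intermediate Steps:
B = 0 (B = 0**2 = 0)
h = 336 (h = (49 - 37)*(0 + 28) = 12*28 = 336)
(-185*(10/101 + 16/21))*h = -185*(10/101 + 16/21)*336 = -185*1826/2121*336 = -337810/2121*336 = -5404960/101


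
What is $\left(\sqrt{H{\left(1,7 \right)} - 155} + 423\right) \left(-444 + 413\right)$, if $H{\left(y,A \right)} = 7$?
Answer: $-13113 - 62 i \sqrt{37} \approx -13113.0 - 377.13 i$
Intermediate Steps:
$\left(\sqrt{H{\left(1,7 \right)} - 155} + 423\right) \left(-444 + 413\right) = \left(\sqrt{7 - 155} + 423\right) \left(-444 + 413\right) = \left(\sqrt{7 - 155} + 423\right) \left(-31\right) = \left(\sqrt{-148} + 423\right) \left(-31\right) = \left(2 i \sqrt{37} + 423\right) \left(-31\right) = \left(423 + 2 i \sqrt{37}\right) \left(-31\right) = -13113 - 62 i \sqrt{37}$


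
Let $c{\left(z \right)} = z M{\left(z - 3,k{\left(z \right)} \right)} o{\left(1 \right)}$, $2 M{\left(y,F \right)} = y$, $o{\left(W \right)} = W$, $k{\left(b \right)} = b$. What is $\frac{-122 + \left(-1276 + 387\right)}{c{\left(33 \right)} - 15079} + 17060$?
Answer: $\frac{248804051}{14584} \approx 17060.0$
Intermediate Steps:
$M{\left(y,F \right)} = \frac{y}{2}$
$c{\left(z \right)} = z \left(- \frac{3}{2} + \frac{z}{2}\right)$ ($c{\left(z \right)} = z \frac{z - 3}{2} \cdot 1 = z \frac{-3 + z}{2} \cdot 1 = z \left(- \frac{3}{2} + \frac{z}{2}\right) 1 = z \left(- \frac{3}{2} + \frac{z}{2}\right)$)
$\frac{-122 + \left(-1276 + 387\right)}{c{\left(33 \right)} - 15079} + 17060 = \frac{-122 + \left(-1276 + 387\right)}{\frac{1}{2} \cdot 33 \left(-3 + 33\right) - 15079} + 17060 = \frac{-122 - 889}{\frac{1}{2} \cdot 33 \cdot 30 - 15079} + 17060 = - \frac{1011}{495 - 15079} + 17060 = - \frac{1011}{-14584} + 17060 = \left(-1011\right) \left(- \frac{1}{14584}\right) + 17060 = \frac{1011}{14584} + 17060 = \frac{248804051}{14584}$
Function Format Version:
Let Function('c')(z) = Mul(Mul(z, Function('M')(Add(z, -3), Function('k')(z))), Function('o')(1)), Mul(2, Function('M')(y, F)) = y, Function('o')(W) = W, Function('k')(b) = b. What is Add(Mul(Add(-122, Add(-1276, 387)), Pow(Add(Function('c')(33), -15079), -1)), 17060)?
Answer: Rational(248804051, 14584) ≈ 17060.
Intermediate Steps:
Function('M')(y, F) = Mul(Rational(1, 2), y)
Function('c')(z) = Mul(z, Add(Rational(-3, 2), Mul(Rational(1, 2), z))) (Function('c')(z) = Mul(Mul(z, Mul(Rational(1, 2), Add(z, -3))), 1) = Mul(Mul(z, Mul(Rational(1, 2), Add(-3, z))), 1) = Mul(Mul(z, Add(Rational(-3, 2), Mul(Rational(1, 2), z))), 1) = Mul(z, Add(Rational(-3, 2), Mul(Rational(1, 2), z))))
Add(Mul(Add(-122, Add(-1276, 387)), Pow(Add(Function('c')(33), -15079), -1)), 17060) = Add(Mul(Add(-122, Add(-1276, 387)), Pow(Add(Mul(Rational(1, 2), 33, Add(-3, 33)), -15079), -1)), 17060) = Add(Mul(Add(-122, -889), Pow(Add(Mul(Rational(1, 2), 33, 30), -15079), -1)), 17060) = Add(Mul(-1011, Pow(Add(495, -15079), -1)), 17060) = Add(Mul(-1011, Pow(-14584, -1)), 17060) = Add(Mul(-1011, Rational(-1, 14584)), 17060) = Add(Rational(1011, 14584), 17060) = Rational(248804051, 14584)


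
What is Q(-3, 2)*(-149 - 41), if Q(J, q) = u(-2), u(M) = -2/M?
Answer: -190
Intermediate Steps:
Q(J, q) = 1 (Q(J, q) = -2/(-2) = -2*(-1/2) = 1)
Q(-3, 2)*(-149 - 41) = 1*(-149 - 41) = 1*(-190) = -190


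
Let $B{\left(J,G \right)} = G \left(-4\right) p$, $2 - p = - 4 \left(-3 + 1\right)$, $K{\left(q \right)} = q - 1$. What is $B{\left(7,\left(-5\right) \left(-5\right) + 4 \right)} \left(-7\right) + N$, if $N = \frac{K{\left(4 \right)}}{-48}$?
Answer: $- \frac{77953}{16} \approx -4872.1$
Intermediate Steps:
$K{\left(q \right)} = -1 + q$
$p = -6$ ($p = 2 - - 4 \left(-3 + 1\right) = 2 - \left(-4\right) \left(-2\right) = 2 - 8 = -6$)
$B{\left(J,G \right)} = 24 G$ ($B{\left(J,G \right)} = G \left(-4\right) \left(-6\right) = - 4 G \left(-6\right) = 24 G$)
$N = - \frac{1}{16}$ ($N = \frac{-1 + 4}{-48} = 3 \left(- \frac{1}{48}\right) = - \frac{1}{16} \approx -0.0625$)
$B{\left(7,\left(-5\right) \left(-5\right) + 4 \right)} \left(-7\right) + N = 24 \left(\left(-5\right) \left(-5\right) + 4\right) \left(-7\right) - \frac{1}{16} = 24 \left(25 + 4\right) \left(-7\right) - \frac{1}{16} = 24 \cdot 29 \left(-7\right) - \frac{1}{16} = 696 \left(-7\right) - \frac{1}{16} = -4872 - \frac{1}{16} = - \frac{77953}{16}$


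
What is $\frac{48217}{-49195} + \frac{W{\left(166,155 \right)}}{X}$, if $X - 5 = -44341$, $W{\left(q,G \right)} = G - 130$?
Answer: $- \frac{2138978787}{2181109520} \approx -0.98068$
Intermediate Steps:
$W{\left(q,G \right)} = -130 + G$
$X = -44336$ ($X = 5 - 44341 = -44336$)
$\frac{48217}{-49195} + \frac{W{\left(166,155 \right)}}{X} = \frac{48217}{-49195} + \frac{-130 + 155}{-44336} = 48217 \left(- \frac{1}{49195}\right) + 25 \left(- \frac{1}{44336}\right) = - \frac{48217}{49195} - \frac{25}{44336} = - \frac{2138978787}{2181109520}$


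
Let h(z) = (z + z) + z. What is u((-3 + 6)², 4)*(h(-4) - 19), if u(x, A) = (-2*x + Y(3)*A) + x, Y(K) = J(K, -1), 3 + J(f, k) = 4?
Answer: 155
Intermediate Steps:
J(f, k) = 1 (J(f, k) = -3 + 4 = 1)
Y(K) = 1
h(z) = 3*z (h(z) = 2*z + z = 3*z)
u(x, A) = A - x (u(x, A) = (-2*x + 1*A) + x = (-2*x + A) + x = (A - 2*x) + x = A - x)
u((-3 + 6)², 4)*(h(-4) - 19) = (4 - (-3 + 6)²)*(3*(-4) - 19) = (4 - 1*3²)*(-12 - 19) = (4 - 1*9)*(-31) = (4 - 9)*(-31) = -5*(-31) = 155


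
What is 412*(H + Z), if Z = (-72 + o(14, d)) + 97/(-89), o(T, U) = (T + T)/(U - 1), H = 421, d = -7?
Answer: 12628830/89 ≈ 1.4190e+5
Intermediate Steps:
o(T, U) = 2*T/(-1 + U) (o(T, U) = (2*T)/(-1 + U) = 2*T/(-1 + U))
Z = -13633/178 (Z = (-72 + 2*14/(-1 - 7)) + 97/(-89) = (-72 + 2*14/(-8)) + 97*(-1/89) = (-72 + 2*14*(-1/8)) - 97/89 = (-72 - 7/2) - 97/89 = -151/2 - 97/89 = -13633/178 ≈ -76.590)
412*(H + Z) = 412*(421 - 13633/178) = 412*(61305/178) = 12628830/89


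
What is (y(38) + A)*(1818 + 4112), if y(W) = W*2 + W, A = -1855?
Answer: -10324130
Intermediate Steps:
y(W) = 3*W (y(W) = 2*W + W = 3*W)
(y(38) + A)*(1818 + 4112) = (3*38 - 1855)*(1818 + 4112) = (114 - 1855)*5930 = -1741*5930 = -10324130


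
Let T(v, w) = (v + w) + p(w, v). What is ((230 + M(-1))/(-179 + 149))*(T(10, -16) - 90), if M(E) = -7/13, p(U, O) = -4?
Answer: 29830/39 ≈ 764.87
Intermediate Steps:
M(E) = -7/13 (M(E) = -7*1/13 = -7/13)
T(v, w) = -4 + v + w (T(v, w) = (v + w) - 4 = -4 + v + w)
((230 + M(-1))/(-179 + 149))*(T(10, -16) - 90) = ((230 - 7/13)/(-179 + 149))*((-4 + 10 - 16) - 90) = ((2983/13)/(-30))*(-10 - 90) = ((2983/13)*(-1/30))*(-100) = -2983/390*(-100) = 29830/39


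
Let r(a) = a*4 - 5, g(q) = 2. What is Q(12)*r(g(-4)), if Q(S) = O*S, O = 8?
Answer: 288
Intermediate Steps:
Q(S) = 8*S
r(a) = -5 + 4*a (r(a) = 4*a - 5 = -5 + 4*a)
Q(12)*r(g(-4)) = (8*12)*(-5 + 4*2) = 96*(-5 + 8) = 96*3 = 288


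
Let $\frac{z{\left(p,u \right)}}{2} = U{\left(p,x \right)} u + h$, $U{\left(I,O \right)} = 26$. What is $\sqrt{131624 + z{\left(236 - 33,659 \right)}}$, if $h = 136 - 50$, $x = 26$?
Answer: $4 \sqrt{10379} \approx 407.51$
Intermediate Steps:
$h = 86$ ($h = 136 - 50 = 86$)
$z{\left(p,u \right)} = 172 + 52 u$ ($z{\left(p,u \right)} = 2 \left(26 u + 86\right) = 2 \left(86 + 26 u\right) = 172 + 52 u$)
$\sqrt{131624 + z{\left(236 - 33,659 \right)}} = \sqrt{131624 + \left(172 + 52 \cdot 659\right)} = \sqrt{131624 + \left(172 + 34268\right)} = \sqrt{131624 + 34440} = \sqrt{166064} = 4 \sqrt{10379}$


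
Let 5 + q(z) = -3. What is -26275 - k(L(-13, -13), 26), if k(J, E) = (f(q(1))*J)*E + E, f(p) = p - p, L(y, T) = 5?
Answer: -26301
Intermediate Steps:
q(z) = -8 (q(z) = -5 - 3 = -8)
f(p) = 0
k(J, E) = E (k(J, E) = (0*J)*E + E = 0*E + E = 0 + E = E)
-26275 - k(L(-13, -13), 26) = -26275 - 1*26 = -26275 - 26 = -26301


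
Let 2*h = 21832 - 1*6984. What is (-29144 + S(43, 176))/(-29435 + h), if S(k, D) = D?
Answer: 9656/7337 ≈ 1.3161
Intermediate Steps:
h = 7424 (h = (21832 - 1*6984)/2 = (21832 - 6984)/2 = (1/2)*14848 = 7424)
(-29144 + S(43, 176))/(-29435 + h) = (-29144 + 176)/(-29435 + 7424) = -28968/(-22011) = -28968*(-1/22011) = 9656/7337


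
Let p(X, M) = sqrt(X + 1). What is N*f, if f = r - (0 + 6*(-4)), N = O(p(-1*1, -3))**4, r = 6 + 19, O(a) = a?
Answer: 0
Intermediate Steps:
p(X, M) = sqrt(1 + X)
r = 25
N = 0 (N = (sqrt(1 - 1*1))**4 = (sqrt(1 - 1))**4 = (sqrt(0))**4 = 0**4 = 0)
f = 49 (f = 25 - (0 + 6*(-4)) = 25 - (0 - 24) = 25 - 1*(-24) = 25 + 24 = 49)
N*f = 0*49 = 0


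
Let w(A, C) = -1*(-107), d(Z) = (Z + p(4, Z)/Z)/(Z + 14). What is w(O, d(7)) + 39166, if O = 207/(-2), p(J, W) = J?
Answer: 39273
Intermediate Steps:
O = -207/2 (O = 207*(-1/2) = -207/2 ≈ -103.50)
d(Z) = (Z + 4/Z)/(14 + Z) (d(Z) = (Z + 4/Z)/(Z + 14) = (Z + 4/Z)/(14 + Z))
w(A, C) = 107
w(O, d(7)) + 39166 = 107 + 39166 = 39273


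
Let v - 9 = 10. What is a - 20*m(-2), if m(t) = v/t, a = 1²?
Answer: 191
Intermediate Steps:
v = 19 (v = 9 + 10 = 19)
a = 1
m(t) = 19/t
a - 20*m(-2) = 1 - 380/(-2) = 1 - 380*(-1)/2 = 1 - 20*(-19/2) = 1 + 190 = 191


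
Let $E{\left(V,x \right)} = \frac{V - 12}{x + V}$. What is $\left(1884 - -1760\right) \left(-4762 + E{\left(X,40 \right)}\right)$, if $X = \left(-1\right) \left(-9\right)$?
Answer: $- \frac{850294604}{49} \approx -1.7353 \cdot 10^{7}$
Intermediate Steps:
$X = 9$
$E{\left(V,x \right)} = \frac{-12 + V}{V + x}$
$\left(1884 - -1760\right) \left(-4762 + E{\left(X,40 \right)}\right) = \left(1884 - -1760\right) \left(-4762 + \frac{-12 + 9}{9 + 40}\right) = \left(1884 + 1760\right) \left(-4762 + \frac{1}{49} \left(-3\right)\right) = 3644 \left(-4762 + \frac{1}{49} \left(-3\right)\right) = 3644 \left(-4762 - \frac{3}{49}\right) = 3644 \left(- \frac{233341}{49}\right) = - \frac{850294604}{49}$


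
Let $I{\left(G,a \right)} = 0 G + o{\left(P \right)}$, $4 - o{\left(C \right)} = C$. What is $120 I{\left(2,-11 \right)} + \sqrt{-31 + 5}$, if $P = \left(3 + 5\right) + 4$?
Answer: $-960 + i \sqrt{26} \approx -960.0 + 5.099 i$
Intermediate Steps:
$P = 12$ ($P = 8 + 4 = 12$)
$o{\left(C \right)} = 4 - C$
$I{\left(G,a \right)} = -8$ ($I{\left(G,a \right)} = 0 G + \left(4 - 12\right) = 0 + \left(4 - 12\right) = 0 - 8 = -8$)
$120 I{\left(2,-11 \right)} + \sqrt{-31 + 5} = 120 \left(-8\right) + \sqrt{-31 + 5} = -960 + \sqrt{-26} = -960 + i \sqrt{26}$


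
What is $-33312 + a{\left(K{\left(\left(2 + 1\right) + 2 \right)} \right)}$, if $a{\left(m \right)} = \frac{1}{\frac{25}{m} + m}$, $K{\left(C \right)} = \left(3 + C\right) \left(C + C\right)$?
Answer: $- \frac{42805904}{1285} \approx -33312.0$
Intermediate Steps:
$K{\left(C \right)} = 2 C \left(3 + C\right)$ ($K{\left(C \right)} = \left(3 + C\right) 2 C = 2 C \left(3 + C\right)$)
$a{\left(m \right)} = \frac{1}{m + \frac{25}{m}}$
$-33312 + a{\left(K{\left(\left(2 + 1\right) + 2 \right)} \right)} = -33312 + \frac{2 \left(\left(2 + 1\right) + 2\right) \left(3 + \left(\left(2 + 1\right) + 2\right)\right)}{25 + \left(2 \left(\left(2 + 1\right) + 2\right) \left(3 + \left(\left(2 + 1\right) + 2\right)\right)\right)^{2}} = -33312 + \frac{2 \left(3 + 2\right) \left(3 + \left(3 + 2\right)\right)}{25 + \left(2 \left(3 + 2\right) \left(3 + \left(3 + 2\right)\right)\right)^{2}} = -33312 + \frac{2 \cdot 5 \left(3 + 5\right)}{25 + \left(2 \cdot 5 \left(3 + 5\right)\right)^{2}} = -33312 + \frac{2 \cdot 5 \cdot 8}{25 + \left(2 \cdot 5 \cdot 8\right)^{2}} = -33312 + \frac{80}{25 + 80^{2}} = -33312 + \frac{80}{25 + 6400} = -33312 + \frac{80}{6425} = -33312 + 80 \cdot \frac{1}{6425} = -33312 + \frac{16}{1285} = - \frac{42805904}{1285}$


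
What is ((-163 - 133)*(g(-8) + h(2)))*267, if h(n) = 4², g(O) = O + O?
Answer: 0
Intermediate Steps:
g(O) = 2*O
h(n) = 16
((-163 - 133)*(g(-8) + h(2)))*267 = ((-163 - 133)*(2*(-8) + 16))*267 = -296*(-16 + 16)*267 = -296*0*267 = 0*267 = 0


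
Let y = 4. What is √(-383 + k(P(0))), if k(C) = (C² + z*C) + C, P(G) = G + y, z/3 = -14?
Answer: 3*I*√59 ≈ 23.043*I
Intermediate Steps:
z = -42 (z = 3*(-14) = -42)
P(G) = 4 + G (P(G) = G + 4 = 4 + G)
k(C) = C² - 41*C (k(C) = (C² - 42*C) + C = C² - 41*C)
√(-383 + k(P(0))) = √(-383 + (4 + 0)*(-41 + (4 + 0))) = √(-383 + 4*(-41 + 4)) = √(-383 + 4*(-37)) = √(-383 - 148) = √(-531) = 3*I*√59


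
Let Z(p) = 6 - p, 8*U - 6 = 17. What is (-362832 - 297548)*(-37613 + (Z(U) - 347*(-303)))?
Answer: -89192408655/2 ≈ -4.4596e+10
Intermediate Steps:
U = 23/8 (U = 3/4 + (1/8)*17 = 3/4 + 17/8 = 23/8 ≈ 2.8750)
(-362832 - 297548)*(-37613 + (Z(U) - 347*(-303))) = (-362832 - 297548)*(-37613 + ((6 - 1*23/8) - 347*(-303))) = -660380*(-37613 + ((6 - 23/8) + 105141)) = -660380*(-37613 + (25/8 + 105141)) = -660380*(-37613 + 841153/8) = -660380*540249/8 = -89192408655/2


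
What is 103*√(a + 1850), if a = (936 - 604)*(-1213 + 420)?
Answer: 103*I*√261426 ≈ 52664.0*I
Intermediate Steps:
a = -263276 (a = 332*(-793) = -263276)
103*√(a + 1850) = 103*√(-263276 + 1850) = 103*√(-261426) = 103*(I*√261426) = 103*I*√261426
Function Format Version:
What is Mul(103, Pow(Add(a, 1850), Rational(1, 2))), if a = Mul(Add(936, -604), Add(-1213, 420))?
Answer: Mul(103, I, Pow(261426, Rational(1, 2))) ≈ Mul(52664., I)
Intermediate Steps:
a = -263276 (a = Mul(332, -793) = -263276)
Mul(103, Pow(Add(a, 1850), Rational(1, 2))) = Mul(103, Pow(Add(-263276, 1850), Rational(1, 2))) = Mul(103, Pow(-261426, Rational(1, 2))) = Mul(103, Mul(I, Pow(261426, Rational(1, 2)))) = Mul(103, I, Pow(261426, Rational(1, 2)))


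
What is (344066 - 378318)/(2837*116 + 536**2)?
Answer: -8563/154097 ≈ -0.055569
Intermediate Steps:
(344066 - 378318)/(2837*116 + 536**2) = -34252/(329092 + 287296) = -34252/616388 = -34252*1/616388 = -8563/154097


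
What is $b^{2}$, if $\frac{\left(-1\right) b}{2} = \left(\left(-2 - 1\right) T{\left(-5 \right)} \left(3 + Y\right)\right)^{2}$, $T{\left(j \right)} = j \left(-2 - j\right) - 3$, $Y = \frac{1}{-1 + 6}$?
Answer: $\frac{2229025112064}{625} \approx 3.5664 \cdot 10^{9}$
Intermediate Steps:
$Y = \frac{1}{5} \approx 0.2$
$T{\left(j \right)} = -3 + j \left(-2 - j\right)$
$b = - \frac{1492992}{25}$ ($b = - 2 \left(\left(-2 - 1\right) \left(-3 - \left(-5\right)^{2} - -10\right) \left(3 + \frac{1}{5}\right)\right)^{2} = - 2 \left(- 3 \left(-3 - 25 + 10\right) \frac{16}{5}\right)^{2} = - 2 \left(- 3 \left(\left(-18\right) \frac{16}{5}\right)\right)^{2} = - 2 \left(\left(-3\right) \left(- \frac{288}{5}\right)\right)^{2} = - 2 \left(\frac{864}{5}\right)^{2} = \left(-2\right) \frac{746496}{25} = - \frac{1492992}{25} \approx -59720.0$)
$b^{2} = \left(- \frac{1492992}{25}\right)^{2} = \frac{2229025112064}{625}$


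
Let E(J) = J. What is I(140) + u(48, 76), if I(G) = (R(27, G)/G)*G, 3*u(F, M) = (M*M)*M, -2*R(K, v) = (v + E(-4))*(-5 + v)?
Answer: 411436/3 ≈ 1.3715e+5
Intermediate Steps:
R(K, v) = -(-5 + v)*(-4 + v)/2 (R(K, v) = -(v - 4)*(-5 + v)/2 = -(-4 + v)*(-5 + v)/2 = -(-5 + v)*(-4 + v)/2)
u(F, M) = M³/3 (u(F, M) = ((M*M)*M)/3 = (M²*M)/3 = M³/3)
I(G) = -10 - G²/2 + 9*G/2 (I(G) = ((-10 - G²/2 + 9*G/2)/G)*G = -10 - G²/2 + 9*G/2)
I(140) + u(48, 76) = (-10 - ½*140² + (9/2)*140) + (⅓)*76³ = (-10 - ½*19600 + 630) + (⅓)*438976 = (-10 - 9800 + 630) + 438976/3 = -9180 + 438976/3 = 411436/3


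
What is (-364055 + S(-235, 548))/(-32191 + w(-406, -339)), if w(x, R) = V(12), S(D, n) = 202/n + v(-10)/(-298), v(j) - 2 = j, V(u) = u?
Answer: 14862893285/1313739854 ≈ 11.313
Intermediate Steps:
v(j) = 2 + j
S(D, n) = 4/149 + 202/n (S(D, n) = 202/n + (2 - 10)/(-298) = 202/n - 8*(-1/298) = 202/n + 4/149 = 4/149 + 202/n)
w(x, R) = 12
(-364055 + S(-235, 548))/(-32191 + w(-406, -339)) = (-364055 + (4/149 + 202/548))/(-32191 + 12) = (-364055 + (4/149 + 202*(1/548)))/(-32179) = (-364055 + (4/149 + 101/274))*(-1/32179) = (-364055 + 16145/40826)*(-1/32179) = -14862893285/40826*(-1/32179) = 14862893285/1313739854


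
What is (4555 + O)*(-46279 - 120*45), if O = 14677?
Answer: -993890528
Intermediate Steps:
(4555 + O)*(-46279 - 120*45) = (4555 + 14677)*(-46279 - 120*45) = 19232*(-46279 - 5400) = 19232*(-51679) = -993890528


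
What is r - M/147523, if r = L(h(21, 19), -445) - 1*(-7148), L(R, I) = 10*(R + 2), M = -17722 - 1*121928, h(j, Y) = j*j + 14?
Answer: 1728814164/147523 ≈ 11719.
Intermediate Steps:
h(j, Y) = 14 + j² (h(j, Y) = j² + 14 = 14 + j²)
M = -139650 (M = -17722 - 121928 = -139650)
L(R, I) = 20 + 10*R (L(R, I) = 10*(2 + R) = 20 + 10*R)
r = 11718 (r = (20 + 10*(14 + 21²)) - 1*(-7148) = (20 + 10*(14 + 441)) + 7148 = (20 + 10*455) + 7148 = (20 + 4550) + 7148 = 4570 + 7148 = 11718)
r - M/147523 = 11718 - (-139650)/147523 = 11718 - 1*(-139650/147523) = 11718 + 139650/147523 = 1728814164/147523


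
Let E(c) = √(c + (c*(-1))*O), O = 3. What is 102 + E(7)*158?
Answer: 102 + 158*I*√14 ≈ 102.0 + 591.18*I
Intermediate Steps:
E(c) = √2*√(-c) (E(c) = √(c + (c*(-1))*3) = √(c - c*3) = √(c - 3*c) = √(-2*c) = √2*√(-c))
102 + E(7)*158 = 102 + (√2*√(-1*7))*158 = 102 + (√2*√(-7))*158 = 102 + (√2*(I*√7))*158 = 102 + (I*√14)*158 = 102 + 158*I*√14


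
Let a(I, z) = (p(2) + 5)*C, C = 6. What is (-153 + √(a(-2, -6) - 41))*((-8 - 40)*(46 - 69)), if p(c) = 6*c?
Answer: -168912 + 1104*√61 ≈ -1.6029e+5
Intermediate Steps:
a(I, z) = 102 (a(I, z) = (6*2 + 5)*6 = (12 + 5)*6 = 17*6 = 102)
(-153 + √(a(-2, -6) - 41))*((-8 - 40)*(46 - 69)) = (-153 + √(102 - 41))*((-8 - 40)*(46 - 69)) = (-153 + √61)*(-48*(-23)) = (-153 + √61)*1104 = -168912 + 1104*√61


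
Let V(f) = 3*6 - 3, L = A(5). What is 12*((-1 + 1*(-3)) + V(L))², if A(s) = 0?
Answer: 1452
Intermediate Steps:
L = 0
V(f) = 15 (V(f) = 18 - 3 = 15)
12*((-1 + 1*(-3)) + V(L))² = 12*((-1 + 1*(-3)) + 15)² = 12*((-1 - 3) + 15)² = 12*(-4 + 15)² = 12*11² = 12*121 = 1452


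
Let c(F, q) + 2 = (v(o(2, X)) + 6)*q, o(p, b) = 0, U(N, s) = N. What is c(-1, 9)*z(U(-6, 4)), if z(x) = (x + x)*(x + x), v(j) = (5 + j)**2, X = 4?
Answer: 39888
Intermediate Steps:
c(F, q) = -2 + 31*q (c(F, q) = -2 + ((5 + 0)**2 + 6)*q = -2 + (5**2 + 6)*q = -2 + (25 + 6)*q = -2 + 31*q)
z(x) = 4*x**2 (z(x) = (2*x)*(2*x) = 4*x**2)
c(-1, 9)*z(U(-6, 4)) = (-2 + 31*9)*(4*(-6)**2) = (-2 + 279)*(4*36) = 277*144 = 39888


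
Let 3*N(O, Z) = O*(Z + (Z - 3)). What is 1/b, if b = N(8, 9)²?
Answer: 1/1600 ≈ 0.00062500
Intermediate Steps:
N(O, Z) = O*(-3 + 2*Z)/3 (N(O, Z) = (O*(Z + (Z - 3)))/3 = (O*(Z + (-3 + Z)))/3 = (O*(-3 + 2*Z))/3 = O*(-3 + 2*Z)/3)
b = 1600 (b = ((⅓)*8*(-3 + 2*9))² = ((⅓)*8*(-3 + 18))² = ((⅓)*8*15)² = 40² = 1600)
1/b = 1/1600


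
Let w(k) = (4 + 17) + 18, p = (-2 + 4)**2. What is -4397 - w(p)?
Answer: -4436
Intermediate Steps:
p = 4 (p = 2**2 = 4)
w(k) = 39 (w(k) = 21 + 18 = 39)
-4397 - w(p) = -4397 - 1*39 = -4397 - 39 = -4436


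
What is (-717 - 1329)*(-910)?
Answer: 1861860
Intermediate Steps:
(-717 - 1329)*(-910) = -2046*(-910) = 1861860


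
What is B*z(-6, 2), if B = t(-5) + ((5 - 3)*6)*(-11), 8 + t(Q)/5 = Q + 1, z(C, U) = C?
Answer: 1152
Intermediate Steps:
t(Q) = -35 + 5*Q (t(Q) = -40 + 5*(Q + 1) = -40 + 5*(1 + Q) = -40 + (5 + 5*Q) = -35 + 5*Q)
B = -192 (B = (-35 + 5*(-5)) + ((5 - 3)*6)*(-11) = (-35 - 25) + (2*6)*(-11) = -60 + 12*(-11) = -60 - 132 = -192)
B*z(-6, 2) = -192*(-6) = 1152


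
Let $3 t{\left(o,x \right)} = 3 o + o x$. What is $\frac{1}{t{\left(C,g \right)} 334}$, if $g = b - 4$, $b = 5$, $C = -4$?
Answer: $- \frac{3}{5344} \approx -0.00056138$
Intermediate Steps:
$g = 1$ ($g = 5 - 4 = 1$)
$t{\left(o,x \right)} = o + \frac{o x}{3}$ ($t{\left(o,x \right)} = \frac{3 o + o x}{3} = o + \frac{o x}{3}$)
$\frac{1}{t{\left(C,g \right)} 334} = \frac{1}{\frac{1}{3} \left(-4\right) \left(3 + 1\right) 334} = \frac{1}{\frac{1}{3} \left(-4\right) 4 \cdot 334} = \frac{1}{\left(- \frac{16}{3}\right) 334} = \frac{1}{- \frac{5344}{3}} = - \frac{3}{5344}$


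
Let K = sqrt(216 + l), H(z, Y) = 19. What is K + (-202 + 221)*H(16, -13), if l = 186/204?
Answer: 361 + 5*sqrt(10030)/34 ≈ 375.73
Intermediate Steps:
l = 31/34 (l = 186*(1/204) = 31/34 ≈ 0.91177)
K = 5*sqrt(10030)/34 (K = sqrt(216 + 31/34) = sqrt(7375/34) = 5*sqrt(10030)/34 ≈ 14.728)
K + (-202 + 221)*H(16, -13) = 5*sqrt(10030)/34 + (-202 + 221)*19 = 5*sqrt(10030)/34 + 19*19 = 5*sqrt(10030)/34 + 361 = 361 + 5*sqrt(10030)/34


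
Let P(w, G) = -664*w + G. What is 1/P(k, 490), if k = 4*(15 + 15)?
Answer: -1/79190 ≈ -1.2628e-5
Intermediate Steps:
k = 120 (k = 4*30 = 120)
P(w, G) = G - 664*w
1/P(k, 490) = 1/(490 - 664*120) = 1/(490 - 79680) = 1/(-79190) = -1/79190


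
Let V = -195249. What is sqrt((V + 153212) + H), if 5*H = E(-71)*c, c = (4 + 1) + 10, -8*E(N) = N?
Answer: I*sqrt(672166)/4 ≈ 204.96*I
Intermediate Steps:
E(N) = -N/8
c = 15 (c = 5 + 10 = 15)
H = 213/8 (H = (-1/8*(-71)*15)/5 = ((71/8)*15)/5 = (1/5)*(1065/8) = 213/8 ≈ 26.625)
sqrt((V + 153212) + H) = sqrt((-195249 + 153212) + 213/8) = sqrt(-42037 + 213/8) = sqrt(-336083/8) = I*sqrt(672166)/4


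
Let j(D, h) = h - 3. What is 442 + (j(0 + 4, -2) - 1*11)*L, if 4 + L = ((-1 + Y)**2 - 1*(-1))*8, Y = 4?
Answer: -774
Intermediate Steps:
j(D, h) = -3 + h
L = 76 (L = -4 + ((-1 + 4)**2 - 1*(-1))*8 = -4 + (3**2 + 1)*8 = -4 + (9 + 1)*8 = -4 + 10*8 = -4 + 80 = 76)
442 + (j(0 + 4, -2) - 1*11)*L = 442 + ((-3 - 2) - 1*11)*76 = 442 + (-5 - 11)*76 = 442 - 16*76 = 442 - 1216 = -774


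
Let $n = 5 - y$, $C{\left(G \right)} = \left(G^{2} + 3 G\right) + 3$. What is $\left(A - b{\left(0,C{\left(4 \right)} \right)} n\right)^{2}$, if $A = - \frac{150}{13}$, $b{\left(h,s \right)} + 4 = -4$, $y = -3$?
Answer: $\frac{465124}{169} \approx 2752.2$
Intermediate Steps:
$C{\left(G \right)} = 3 + G^{2} + 3 G$
$b{\left(h,s \right)} = -8$ ($b{\left(h,s \right)} = -4 - 4 = -8$)
$A = - \frac{150}{13}$ ($A = \left(-150\right) \frac{1}{13} = - \frac{150}{13} \approx -11.538$)
$n = 8$ ($n = 5 - -3 = 5 + 3 = 8$)
$\left(A - b{\left(0,C{\left(4 \right)} \right)} n\right)^{2} = \left(- \frac{150}{13} - \left(-8\right) 8\right)^{2} = \left(- \frac{150}{13} - -64\right)^{2} = \left(- \frac{150}{13} + 64\right)^{2} = \left(\frac{682}{13}\right)^{2} = \frac{465124}{169}$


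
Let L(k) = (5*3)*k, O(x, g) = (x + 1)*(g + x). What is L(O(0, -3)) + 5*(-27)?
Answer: -180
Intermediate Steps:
O(x, g) = (1 + x)*(g + x)
L(k) = 15*k
L(O(0, -3)) + 5*(-27) = 15*(-3 + 0 + 0² - 3*0) + 5*(-27) = 15*(-3 + 0 + 0 + 0) - 135 = 15*(-3) - 135 = -45 - 135 = -180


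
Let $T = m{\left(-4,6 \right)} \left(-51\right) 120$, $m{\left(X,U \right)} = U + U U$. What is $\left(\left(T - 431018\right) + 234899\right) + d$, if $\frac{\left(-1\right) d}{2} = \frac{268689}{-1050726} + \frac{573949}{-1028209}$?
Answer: $- \frac{81595964281526626}{180060988289} \approx -4.5316 \cdot 10^{5}$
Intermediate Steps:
$m{\left(X,U \right)} = U + U^{2}$
$d = \frac{293110528325}{180060988289}$ ($d = - 2 \left(\frac{268689}{-1050726} + \frac{573949}{-1028209}\right) = - 2 \left(268689 \left(- \frac{1}{1050726}\right) + 573949 \left(- \frac{1}{1028209}\right)\right) = - 2 \left(- \frac{89563}{350242} - \frac{573949}{1028209}\right) = \left(-2\right) \left(- \frac{293110528325}{360121976578}\right) = \frac{293110528325}{180060988289} \approx 1.6278$)
$T = -257040$ ($T = 6 \left(1 + 6\right) \left(-51\right) 120 = 6 \cdot 7 \left(-51\right) 120 = 42 \left(-51\right) 120 = \left(-2142\right) 120 = -257040$)
$\left(\left(T - 431018\right) + 234899\right) + d = \left(\left(-257040 - 431018\right) + 234899\right) + \frac{293110528325}{180060988289} = \left(-688058 + 234899\right) + \frac{293110528325}{180060988289} = -453159 + \frac{293110528325}{180060988289} = - \frac{81595964281526626}{180060988289}$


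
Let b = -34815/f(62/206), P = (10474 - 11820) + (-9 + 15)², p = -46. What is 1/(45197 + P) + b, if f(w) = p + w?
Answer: 17486263658/22952901 ≈ 761.83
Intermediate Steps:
P = -1310 (P = -1346 + 6² = -1346 + 36 = -1310)
f(w) = -46 + w
b = 1195315/1569 (b = -34815/(-46 + 62/206) = -34815/(-46 + 62*(1/206)) = -34815/(-46 + 31/103) = -34815/(-4707/103) = -34815*(-103/4707) = 1195315/1569 ≈ 761.83)
1/(45197 + P) + b = 1/(45197 - 1310) + 1195315/1569 = 1/43887 + 1195315/1569 = 17486263658/22952901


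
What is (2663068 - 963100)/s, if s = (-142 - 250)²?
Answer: 26562/2401 ≈ 11.063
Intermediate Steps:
s = 153664 (s = (-392)² = 153664)
(2663068 - 963100)/s = (2663068 - 963100)/153664 = 1699968*(1/153664) = 26562/2401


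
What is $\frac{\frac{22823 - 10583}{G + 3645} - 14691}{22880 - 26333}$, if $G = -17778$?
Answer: $\frac{23071127}{5422361} \approx 4.2548$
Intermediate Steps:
$\frac{\frac{22823 - 10583}{G + 3645} - 14691}{22880 - 26333} = \frac{\frac{22823 - 10583}{-17778 + 3645} - 14691}{22880 - 26333} = \frac{\frac{12240}{-14133} - 14691}{-3453} = \left(12240 \left(- \frac{1}{14133}\right) - 14691\right) \left(- \frac{1}{3453}\right) = \left(- \frac{4080}{4711} - 14691\right) \left(- \frac{1}{3453}\right) = \left(- \frac{69213381}{4711}\right) \left(- \frac{1}{3453}\right) = \frac{23071127}{5422361}$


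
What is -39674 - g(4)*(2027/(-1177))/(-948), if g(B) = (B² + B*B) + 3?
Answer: -44268161449/1115796 ≈ -39674.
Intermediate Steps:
g(B) = 3 + 2*B² (g(B) = (B² + B²) + 3 = 2*B² + 3 = 3 + 2*B²)
-39674 - g(4)*(2027/(-1177))/(-948) = -39674 - (3 + 2*4²)*(2027/(-1177))/(-948) = -39674 - (3 + 2*16)*(2027*(-1/1177))*(-1/948) = -39674 - (3 + 32)*(-2027/1177*(-1/948)) = -39674 - 35*2027/1115796 = -39674 - 1*70945/1115796 = -39674 - 70945/1115796 = -44268161449/1115796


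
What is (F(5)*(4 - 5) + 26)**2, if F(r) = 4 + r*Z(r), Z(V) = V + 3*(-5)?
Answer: 5184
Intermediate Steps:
Z(V) = -15 + V (Z(V) = V - 15 = -15 + V)
F(r) = 4 + r*(-15 + r)
(F(5)*(4 - 5) + 26)**2 = ((4 + 5*(-15 + 5))*(4 - 5) + 26)**2 = ((4 + 5*(-10))*(-1) + 26)**2 = ((4 - 50)*(-1) + 26)**2 = (-46*(-1) + 26)**2 = (46 + 26)**2 = 72**2 = 5184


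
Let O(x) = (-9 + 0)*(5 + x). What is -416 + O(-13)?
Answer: -344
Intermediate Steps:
O(x) = -45 - 9*x (O(x) = -9*(5 + x) = -45 - 9*x)
-416 + O(-13) = -416 + (-45 - 9*(-13)) = -416 + (-45 + 117) = -416 + 72 = -344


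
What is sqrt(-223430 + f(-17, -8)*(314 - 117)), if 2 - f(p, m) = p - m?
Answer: I*sqrt(221263) ≈ 470.39*I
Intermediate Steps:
f(p, m) = 2 + m - p (f(p, m) = 2 - (p - m) = 2 + (m - p) = 2 + m - p)
sqrt(-223430 + f(-17, -8)*(314 - 117)) = sqrt(-223430 + (2 - 8 - 1*(-17))*(314 - 117)) = sqrt(-223430 + (2 - 8 + 17)*197) = sqrt(-223430 + 11*197) = sqrt(-223430 + 2167) = sqrt(-221263) = I*sqrt(221263)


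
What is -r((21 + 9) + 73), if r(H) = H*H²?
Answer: -1092727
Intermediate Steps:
r(H) = H³
-r((21 + 9) + 73) = -((21 + 9) + 73)³ = -(30 + 73)³ = -1*103³ = -1*1092727 = -1092727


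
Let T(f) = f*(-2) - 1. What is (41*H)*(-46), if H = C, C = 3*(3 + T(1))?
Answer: 0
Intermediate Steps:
T(f) = -1 - 2*f (T(f) = -2*f - 1 = -1 - 2*f)
C = 0 (C = 3*(3 + (-1 - 2*1)) = 3*(3 + (-1 - 2)) = 3*(3 - 3) = 3*0 = 0)
H = 0
(41*H)*(-46) = (41*0)*(-46) = 0*(-46) = 0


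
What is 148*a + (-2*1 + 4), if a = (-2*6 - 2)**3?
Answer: -406110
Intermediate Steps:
a = -2744 (a = (-12 - 2)**3 = (-14)**3 = -2744)
148*a + (-2*1 + 4) = 148*(-2744) + (-2*1 + 4) = -406112 + (-2 + 4) = -406112 + 2 = -406110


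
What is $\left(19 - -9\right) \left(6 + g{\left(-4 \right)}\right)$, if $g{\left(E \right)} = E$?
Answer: $56$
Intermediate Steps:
$\left(19 - -9\right) \left(6 + g{\left(-4 \right)}\right) = \left(19 - -9\right) \left(6 - 4\right) = \left(19 + 9\right) 2 = 28 \cdot 2 = 56$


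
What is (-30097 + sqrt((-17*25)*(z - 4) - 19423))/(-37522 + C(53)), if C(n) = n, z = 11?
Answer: 30097/37469 - I*sqrt(22398)/37469 ≈ 0.80325 - 0.0039942*I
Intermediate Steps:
(-30097 + sqrt((-17*25)*(z - 4) - 19423))/(-37522 + C(53)) = (-30097 + sqrt((-17*25)*(11 - 4) - 19423))/(-37522 + 53) = (-30097 + sqrt(-425*7 - 19423))/(-37469) = (-30097 + sqrt(-2975 - 19423))*(-1/37469) = (-30097 + sqrt(-22398))*(-1/37469) = (-30097 + I*sqrt(22398))*(-1/37469) = 30097/37469 - I*sqrt(22398)/37469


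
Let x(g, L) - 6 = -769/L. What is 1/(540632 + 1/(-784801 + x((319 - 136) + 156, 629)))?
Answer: 493636824/266875863432139 ≈ 1.8497e-6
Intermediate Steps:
x(g, L) = 6 - 769/L
1/(540632 + 1/(-784801 + x((319 - 136) + 156, 629))) = 1/(540632 + 1/(-784801 + (6 - 769/629))) = 1/(540632 + 1/(-784801 + 3005/629)) = 1/(540632 + 1/(-493636824/629)) = 1/(540632 - 629/493636824) = 1/(266875863432139/493636824) = 493636824/266875863432139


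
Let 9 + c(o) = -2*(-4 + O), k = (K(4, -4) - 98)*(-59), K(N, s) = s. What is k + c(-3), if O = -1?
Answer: 6019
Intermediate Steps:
k = 6018 (k = (-4 - 98)*(-59) = -102*(-59) = 6018)
c(o) = 1 (c(o) = -9 - 2*(-4 - 1) = -9 - 2*(-5) = -9 + 10 = 1)
k + c(-3) = 6018 + 1 = 6019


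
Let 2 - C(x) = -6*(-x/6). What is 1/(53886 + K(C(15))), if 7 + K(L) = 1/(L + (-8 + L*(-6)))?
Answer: 57/3071104 ≈ 1.8560e-5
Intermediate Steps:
C(x) = 2 - x (C(x) = 2 - (-6)/((-6/x)) = 2 - (-6)*(-x/6) = 2 - x)
K(L) = -7 + 1/(-8 - 5*L) (K(L) = -7 + 1/(L + (-8 + L*(-6))) = -7 + 1/(L + (-8 - 6*L)) = -7 + 1/(-8 - 5*L))
1/(53886 + K(C(15))) = 1/(53886 + (-57 - 35*(2 - 1*15))/(8 + 5*(2 - 1*15))) = 1/(53886 + (-57 - 35*(2 - 15))/(8 + 5*(2 - 15))) = 1/(53886 + (-57 - 35*(-13))/(8 + 5*(-13))) = 1/(53886 + (-57 + 455)/(8 - 65)) = 1/(53886 + 398/(-57)) = 1/(53886 - 1/57*398) = 1/(53886 - 398/57) = 1/(3071104/57) = 57/3071104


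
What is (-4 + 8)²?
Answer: 16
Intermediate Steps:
(-4 + 8)² = 4² = 16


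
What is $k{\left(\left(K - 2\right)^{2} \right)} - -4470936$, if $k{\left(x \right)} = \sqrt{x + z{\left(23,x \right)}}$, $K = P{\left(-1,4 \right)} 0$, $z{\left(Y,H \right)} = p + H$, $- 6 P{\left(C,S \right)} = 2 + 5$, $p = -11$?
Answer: $4470936 + i \sqrt{3} \approx 4.4709 \cdot 10^{6} + 1.732 i$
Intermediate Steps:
$P{\left(C,S \right)} = - \frac{7}{6}$ ($P{\left(C,S \right)} = - \frac{2 + 5}{6} = \left(- \frac{1}{6}\right) 7 = - \frac{7}{6}$)
$z{\left(Y,H \right)} = -11 + H$
$K = 0$ ($K = \left(- \frac{7}{6}\right) 0 = 0$)
$k{\left(x \right)} = \sqrt{-11 + 2 x}$ ($k{\left(x \right)} = \sqrt{x + \left(-11 + x\right)} = \sqrt{-11 + 2 x}$)
$k{\left(\left(K - 2\right)^{2} \right)} - -4470936 = \sqrt{-11 + 2 \left(0 - 2\right)^{2}} - -4470936 = \sqrt{-11 + 2 \left(-2\right)^{2}} + 4470936 = \sqrt{-11 + 2 \cdot 4} + 4470936 = \sqrt{-11 + 8} + 4470936 = \sqrt{-3} + 4470936 = i \sqrt{3} + 4470936 = 4470936 + i \sqrt{3}$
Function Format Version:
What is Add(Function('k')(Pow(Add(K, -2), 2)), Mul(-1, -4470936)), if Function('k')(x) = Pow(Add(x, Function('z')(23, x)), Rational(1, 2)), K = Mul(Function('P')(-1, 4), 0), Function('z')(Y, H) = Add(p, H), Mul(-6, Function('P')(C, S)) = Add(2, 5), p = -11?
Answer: Add(4470936, Mul(I, Pow(3, Rational(1, 2)))) ≈ Add(4.4709e+6, Mul(1.7320, I))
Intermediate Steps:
Function('P')(C, S) = Rational(-7, 6) (Function('P')(C, S) = Mul(Rational(-1, 6), Add(2, 5)) = Mul(Rational(-1, 6), 7) = Rational(-7, 6))
Function('z')(Y, H) = Add(-11, H)
K = 0 (K = Mul(Rational(-7, 6), 0) = 0)
Function('k')(x) = Pow(Add(-11, Mul(2, x)), Rational(1, 2)) (Function('k')(x) = Pow(Add(x, Add(-11, x)), Rational(1, 2)) = Pow(Add(-11, Mul(2, x)), Rational(1, 2)))
Add(Function('k')(Pow(Add(K, -2), 2)), Mul(-1, -4470936)) = Add(Pow(Add(-11, Mul(2, Pow(Add(0, -2), 2))), Rational(1, 2)), Mul(-1, -4470936)) = Add(Pow(Add(-11, Mul(2, Pow(-2, 2))), Rational(1, 2)), 4470936) = Add(Pow(Add(-11, Mul(2, 4)), Rational(1, 2)), 4470936) = Add(Pow(Add(-11, 8), Rational(1, 2)), 4470936) = Add(Pow(-3, Rational(1, 2)), 4470936) = Add(Mul(I, Pow(3, Rational(1, 2))), 4470936) = Add(4470936, Mul(I, Pow(3, Rational(1, 2))))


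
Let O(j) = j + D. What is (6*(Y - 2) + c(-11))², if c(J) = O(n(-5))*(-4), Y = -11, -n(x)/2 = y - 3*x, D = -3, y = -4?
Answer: 484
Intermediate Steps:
n(x) = 8 + 6*x (n(x) = -2*(-4 - 3*x) = 8 + 6*x)
O(j) = -3 + j (O(j) = j - 3 = -3 + j)
c(J) = 100 (c(J) = (-3 + (8 + 6*(-5)))*(-4) = (-3 + (8 - 30))*(-4) = (-3 - 22)*(-4) = -25*(-4) = 100)
(6*(Y - 2) + c(-11))² = (6*(-11 - 2) + 100)² = (6*(-13) + 100)² = (-78 + 100)² = 22² = 484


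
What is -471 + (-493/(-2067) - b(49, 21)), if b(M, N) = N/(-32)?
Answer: -31094641/66144 ≈ -470.11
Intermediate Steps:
b(M, N) = -N/32 (b(M, N) = N*(-1/32) = -N/32)
-471 + (-493/(-2067) - b(49, 21)) = -471 + (-493/(-2067) - (-1)*21/32) = -471 + (-493*(-1/2067) - 1*(-21/32)) = -471 + (493/2067 + 21/32) = -471 + 59183/66144 = -31094641/66144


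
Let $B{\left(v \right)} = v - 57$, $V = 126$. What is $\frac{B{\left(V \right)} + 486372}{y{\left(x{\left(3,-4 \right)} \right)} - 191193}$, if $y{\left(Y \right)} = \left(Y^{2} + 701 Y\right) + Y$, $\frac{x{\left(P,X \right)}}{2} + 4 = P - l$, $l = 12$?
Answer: $- \frac{486441}{208769} \approx -2.33$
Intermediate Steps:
$B{\left(v \right)} = -57 + v$
$x{\left(P,X \right)} = -32 + 2 P$ ($x{\left(P,X \right)} = -8 + 2 \left(P - 12\right) = -8 + 2 \left(-12 + P\right) = -8 + \left(-24 + 2 P\right) = -32 + 2 P$)
$y{\left(Y \right)} = Y^{2} + 702 Y$
$\frac{B{\left(V \right)} + 486372}{y{\left(x{\left(3,-4 \right)} \right)} - 191193} = \frac{\left(-57 + 126\right) + 486372}{\left(-32 + 2 \cdot 3\right) \left(702 + \left(-32 + 2 \cdot 3\right)\right) - 191193} = \frac{69 + 486372}{\left(-32 + 6\right) \left(702 + \left(-32 + 6\right)\right) - 191193} = \frac{486441}{- 26 \left(702 - 26\right) - 191193} = \frac{486441}{\left(-26\right) 676 - 191193} = \frac{486441}{-17576 - 191193} = \frac{486441}{-208769} = 486441 \left(- \frac{1}{208769}\right) = - \frac{486441}{208769}$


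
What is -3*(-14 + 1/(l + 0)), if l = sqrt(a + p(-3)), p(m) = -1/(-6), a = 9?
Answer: 42 - 3*sqrt(330)/55 ≈ 41.009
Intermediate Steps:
p(m) = 1/6 (p(m) = -1*(-1/6) = 1/6)
l = sqrt(330)/6 (l = sqrt(9 + 1/6) = sqrt(55/6) = sqrt(330)/6 ≈ 3.0276)
-3*(-14 + 1/(l + 0)) = -3*(-14 + 1/(sqrt(330)/6 + 0)) = -3*(-14 + 1/(sqrt(330)/6)) = -3*(-14 + sqrt(330)/55) = 42 - 3*sqrt(330)/55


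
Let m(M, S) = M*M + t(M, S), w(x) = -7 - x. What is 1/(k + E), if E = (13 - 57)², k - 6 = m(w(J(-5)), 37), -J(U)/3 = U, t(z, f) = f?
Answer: 1/2463 ≈ 0.00040601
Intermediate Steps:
J(U) = -3*U
m(M, S) = S + M² (m(M, S) = M*M + S = M² + S = S + M²)
k = 527 (k = 6 + (37 + (-7 - (-3)*(-5))²) = 6 + (37 + (-7 - 1*15)²) = 6 + (37 + (-7 - 15)²) = 6 + (37 + (-22)²) = 6 + (37 + 484) = 6 + 521 = 527)
E = 1936 (E = (-44)² = 1936)
1/(k + E) = 1/(527 + 1936) = 1/2463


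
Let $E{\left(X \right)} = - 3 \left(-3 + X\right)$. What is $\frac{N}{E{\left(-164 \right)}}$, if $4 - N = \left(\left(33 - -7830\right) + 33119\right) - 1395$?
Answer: $- \frac{39583}{501} \approx -79.008$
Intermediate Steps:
$E{\left(X \right)} = 9 - 3 X$
$N = -39583$ ($N = 4 - \left(\left(\left(33 - -7830\right) + 33119\right) - 1395\right) = 4 - \left(\left(\left(33 + 7830\right) + 33119\right) - 1395\right) = 4 - \left(\left(7863 + 33119\right) - 1395\right) = 4 - \left(40982 - 1395\right) = 4 - 39587 = -39583$)
$\frac{N}{E{\left(-164 \right)}} = - \frac{39583}{9 - -492} = - \frac{39583}{9 + 492} = - \frac{39583}{501}$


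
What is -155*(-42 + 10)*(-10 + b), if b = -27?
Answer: -183520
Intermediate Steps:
-155*(-42 + 10)*(-10 + b) = -155*(-42 + 10)*(-10 - 27) = -(-4960)*(-37) = -155*1184 = -183520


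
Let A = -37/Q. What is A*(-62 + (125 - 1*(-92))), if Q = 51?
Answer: -5735/51 ≈ -112.45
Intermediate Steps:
A = -37/51 ≈ -0.72549
A*(-62 + (125 - 1*(-92))) = -37*(-62 + (125 - 1*(-92)))/51 = -37*(-62 + (125 + 92))/51 = -37*(-62 + 217)/51 = -37/51*155 = -5735/51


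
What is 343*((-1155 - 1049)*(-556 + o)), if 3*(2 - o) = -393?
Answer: 319776156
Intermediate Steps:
o = 133 (o = 2 - ⅓*(-393) = 2 + 131 = 133)
343*((-1155 - 1049)*(-556 + o)) = 343*((-1155 - 1049)*(-556 + 133)) = 343*(-2204*(-423)) = 343*932292 = 319776156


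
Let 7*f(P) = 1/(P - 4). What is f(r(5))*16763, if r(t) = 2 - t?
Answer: -16763/49 ≈ -342.10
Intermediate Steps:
f(P) = 1/(7*(-4 + P)) (f(P) = 1/(7*(P - 4)) = 1/(7*(-4 + P)))
f(r(5))*16763 = (1/(7*(-4 + (2 - 1*5))))*16763 = (1/(7*(-4 + (2 - 5))))*16763 = (1/(7*(-4 - 3)))*16763 = ((⅐)/(-7))*16763 = ((⅐)*(-⅐))*16763 = -1/49*16763 = -16763/49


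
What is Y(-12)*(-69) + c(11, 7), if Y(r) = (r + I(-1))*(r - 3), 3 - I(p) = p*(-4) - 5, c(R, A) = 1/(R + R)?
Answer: -182159/22 ≈ -8280.0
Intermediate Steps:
c(R, A) = 1/(2*R)
I(p) = 8 + 4*p (I(p) = 3 - (p*(-4) - 5) = 3 - (-4*p - 5) = 3 - (-5 - 4*p) = 3 + (5 + 4*p) = 8 + 4*p)
Y(r) = (-3 + r)*(4 + r) (Y(r) = (r + (8 + 4*(-1)))*(r - 3) = (r + (8 - 4))*(-3 + r) = (r + 4)*(-3 + r) = (4 + r)*(-3 + r) = (-3 + r)*(4 + r))
Y(-12)*(-69) + c(11, 7) = (-12 - 12 + (-12)²)*(-69) + (½)/11 = (-12 - 12 + 144)*(-69) + (½)*(1/11) = 120*(-69) + 1/22 = -8280 + 1/22 = -182159/22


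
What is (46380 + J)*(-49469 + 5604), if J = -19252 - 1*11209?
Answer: -698286935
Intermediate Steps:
J = -30461 (J = -19252 - 11209 = -30461)
(46380 + J)*(-49469 + 5604) = (46380 - 30461)*(-49469 + 5604) = 15919*(-43865) = -698286935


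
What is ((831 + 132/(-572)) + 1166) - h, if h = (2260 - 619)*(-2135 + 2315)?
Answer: -3813982/13 ≈ -2.9338e+5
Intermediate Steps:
h = 295380 (h = 1641*180 = 295380)
((831 + 132/(-572)) + 1166) - h = ((831 + 132/(-572)) + 1166) - 1*295380 = ((831 + 132*(-1/572)) + 1166) - 295380 = ((831 - 3/13) + 1166) - 295380 = (10800/13 + 1166) - 295380 = 25958/13 - 295380 = -3813982/13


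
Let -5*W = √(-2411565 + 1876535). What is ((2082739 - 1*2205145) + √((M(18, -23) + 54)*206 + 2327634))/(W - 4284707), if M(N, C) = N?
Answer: 2622369225210/91793570486251 - 64270605*√260274/91793570486251 - 122406*I*√535030/91793570486251 + 6*I*√34813599555/91793570486251 ≈ 0.028211 - 9.632e-7*I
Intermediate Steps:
W = -I*√535030/5 (W = -√(-2411565 + 1876535)/5 = -I*√535030/5 ≈ -146.29*I)
((2082739 - 1*2205145) + √((M(18, -23) + 54)*206 + 2327634))/(W - 4284707) = ((2082739 - 1*2205145) + √((18 + 54)*206 + 2327634))/(-I*√535030/5 - 4284707) = ((2082739 - 2205145) + √(72*206 + 2327634))/(-4284707 - I*√535030/5) = (-122406 + √(14832 + 2327634))/(-4284707 - I*√535030/5) = (-122406 + √2342466)/(-4284707 - I*√535030/5) = (-122406 + 3*√260274)/(-4284707 - I*√535030/5)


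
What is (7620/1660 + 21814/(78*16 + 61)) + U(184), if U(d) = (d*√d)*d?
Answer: 2309291/108647 + 67712*√46 ≈ 4.5927e+5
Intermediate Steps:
U(d) = d^(5/2) (U(d) = d^(3/2)*d = d^(5/2))
(7620/1660 + 21814/(78*16 + 61)) + U(184) = (7620/1660 + 21814/(78*16 + 61)) + 184^(5/2) = (7620*(1/1660) + 21814/(1248 + 61)) + 67712*√46 = (381/83 + 21814/1309) + 67712*√46 = 2309291/108647 + 67712*√46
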